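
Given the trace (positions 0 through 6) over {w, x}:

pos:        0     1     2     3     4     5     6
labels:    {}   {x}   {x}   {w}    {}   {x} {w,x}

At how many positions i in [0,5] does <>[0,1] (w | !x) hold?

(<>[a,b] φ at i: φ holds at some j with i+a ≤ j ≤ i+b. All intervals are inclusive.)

5

Evaluate at each i in [0,5]:
  i=0: ✓ (witness j=0)
  i=1: ✗ (none in [1,2])
  i=2: ✓ (witness j=3)
  i=3: ✓ (witness j=3)
  i=4: ✓ (witness j=4)
  i=5: ✓ (witness j=6)
Positions where it holds: {0, 2, 3, 4, 5} → 5.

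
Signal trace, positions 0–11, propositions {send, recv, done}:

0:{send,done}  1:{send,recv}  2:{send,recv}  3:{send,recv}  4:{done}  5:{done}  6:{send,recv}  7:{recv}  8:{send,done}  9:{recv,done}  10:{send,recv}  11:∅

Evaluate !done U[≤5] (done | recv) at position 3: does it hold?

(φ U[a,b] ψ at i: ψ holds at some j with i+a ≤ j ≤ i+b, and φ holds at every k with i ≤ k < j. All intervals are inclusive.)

Holds

Need some j in [3,8] with (done | recv), and !done at every k in [3,j-1].
  j=3: (done | recv) holds; no prefix to check → satisfied.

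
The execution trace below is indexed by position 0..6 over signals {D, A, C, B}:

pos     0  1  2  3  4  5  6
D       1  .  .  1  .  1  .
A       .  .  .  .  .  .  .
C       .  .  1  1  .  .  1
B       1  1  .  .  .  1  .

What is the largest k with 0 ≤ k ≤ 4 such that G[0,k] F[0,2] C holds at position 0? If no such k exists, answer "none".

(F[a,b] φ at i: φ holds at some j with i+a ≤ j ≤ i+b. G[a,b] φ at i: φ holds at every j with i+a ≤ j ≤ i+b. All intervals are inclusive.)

4

F[0,2] C must hold from j=0 onward; find where it first fails.
  j=0: holds
  j=1: holds
  j=2: holds
  j=3: holds
  j=4: holds
Holds through j=4; largest k = 4.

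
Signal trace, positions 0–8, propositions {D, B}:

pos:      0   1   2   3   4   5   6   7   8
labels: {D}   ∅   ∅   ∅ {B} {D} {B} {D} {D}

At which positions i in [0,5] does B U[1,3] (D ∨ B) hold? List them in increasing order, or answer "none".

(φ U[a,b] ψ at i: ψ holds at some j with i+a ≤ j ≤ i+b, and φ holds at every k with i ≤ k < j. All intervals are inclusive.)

4

Evaluate at each i in [0,5]:
  i=0: ✗ (no rhs in [1,3])
  i=1: ✗ (lhs fails at k=1 before rhs at j=4)
  i=2: ✗ (lhs fails at k=2 before rhs at j=4)
  i=3: ✗ (lhs fails at k=3 before rhs at j=4)
  i=4: ✓ (rhs at j=5; lhs holds on [4,4])
  i=5: ✗ (lhs fails at k=5 before rhs at j=6)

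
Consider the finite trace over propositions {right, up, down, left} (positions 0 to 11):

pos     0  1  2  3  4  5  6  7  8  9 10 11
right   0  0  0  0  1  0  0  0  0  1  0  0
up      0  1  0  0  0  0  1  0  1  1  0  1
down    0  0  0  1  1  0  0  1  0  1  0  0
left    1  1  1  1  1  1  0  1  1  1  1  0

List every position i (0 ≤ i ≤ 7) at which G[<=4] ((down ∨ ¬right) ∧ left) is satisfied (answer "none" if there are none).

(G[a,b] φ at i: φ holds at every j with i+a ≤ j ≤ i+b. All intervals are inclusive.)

0, 1

Evaluate at each i in [0,7]:
  i=0: ✓ (all of [0,4])
  i=1: ✓ (all of [1,5])
  i=2: ✗ (fails at j=6)
  i=3: ✗ (fails at j=6)
  i=4: ✗ (fails at j=6)
  i=5: ✗ (fails at j=6)
  i=6: ✗ (fails at j=6)
  i=7: ✗ (fails at j=11)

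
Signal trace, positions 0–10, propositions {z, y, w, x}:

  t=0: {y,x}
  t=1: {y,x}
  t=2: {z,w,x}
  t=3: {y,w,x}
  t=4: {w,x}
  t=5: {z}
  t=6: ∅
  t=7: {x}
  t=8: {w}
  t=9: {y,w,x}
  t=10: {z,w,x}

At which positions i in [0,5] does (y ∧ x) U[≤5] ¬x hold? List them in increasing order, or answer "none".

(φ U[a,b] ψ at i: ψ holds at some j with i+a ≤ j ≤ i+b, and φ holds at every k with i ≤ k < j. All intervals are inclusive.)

Evaluate at each i in [0,5]:
  i=0: ✗ (lhs fails at k=2 before rhs at j=5)
  i=1: ✗ (lhs fails at k=2 before rhs at j=5)
  i=2: ✗ (lhs fails at k=2 before rhs at j=5)
  i=3: ✗ (lhs fails at k=4 before rhs at j=5)
  i=4: ✗ (lhs fails at k=4 before rhs at j=5)
  i=5: ✓ (rhs at j=5)

5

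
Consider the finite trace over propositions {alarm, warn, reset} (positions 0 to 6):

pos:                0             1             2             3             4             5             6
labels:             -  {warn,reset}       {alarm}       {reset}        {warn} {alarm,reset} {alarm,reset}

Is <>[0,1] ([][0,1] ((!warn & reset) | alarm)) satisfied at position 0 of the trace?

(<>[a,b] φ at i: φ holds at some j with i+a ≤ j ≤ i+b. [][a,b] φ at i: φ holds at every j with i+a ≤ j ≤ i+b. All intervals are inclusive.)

No

Check [][0,1] ((!warn & reset) | alarm) at each j in [0,1]:
  j=0: fails at 0
  j=1: fails at 1
No position in the window satisfies it → formula fails.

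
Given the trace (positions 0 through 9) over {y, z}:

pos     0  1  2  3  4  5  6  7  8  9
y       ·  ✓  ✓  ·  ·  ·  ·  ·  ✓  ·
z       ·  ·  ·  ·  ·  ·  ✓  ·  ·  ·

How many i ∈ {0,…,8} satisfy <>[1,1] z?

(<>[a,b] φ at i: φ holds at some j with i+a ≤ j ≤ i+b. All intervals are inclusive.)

Evaluate at each i in [0,8]:
  i=0: ✗ (none in [1,1])
  i=1: ✗ (none in [2,2])
  i=2: ✗ (none in [3,3])
  i=3: ✗ (none in [4,4])
  i=4: ✗ (none in [5,5])
  i=5: ✓ (witness j=6)
  i=6: ✗ (none in [7,7])
  i=7: ✗ (none in [8,8])
  i=8: ✗ (none in [9,9])
Positions where it holds: {5} → 1.

1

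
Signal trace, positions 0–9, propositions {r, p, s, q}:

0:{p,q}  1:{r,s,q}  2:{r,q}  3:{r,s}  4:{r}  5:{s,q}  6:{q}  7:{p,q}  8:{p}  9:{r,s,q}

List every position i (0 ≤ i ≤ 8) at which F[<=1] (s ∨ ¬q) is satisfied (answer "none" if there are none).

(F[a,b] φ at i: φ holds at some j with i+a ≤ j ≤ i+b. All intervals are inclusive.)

Evaluate at each i in [0,8]:
  i=0: ✓ (witness j=1)
  i=1: ✓ (witness j=1)
  i=2: ✓ (witness j=3)
  i=3: ✓ (witness j=3)
  i=4: ✓ (witness j=4)
  i=5: ✓ (witness j=5)
  i=6: ✗ (none in [6,7])
  i=7: ✓ (witness j=8)
  i=8: ✓ (witness j=8)

0, 1, 2, 3, 4, 5, 7, 8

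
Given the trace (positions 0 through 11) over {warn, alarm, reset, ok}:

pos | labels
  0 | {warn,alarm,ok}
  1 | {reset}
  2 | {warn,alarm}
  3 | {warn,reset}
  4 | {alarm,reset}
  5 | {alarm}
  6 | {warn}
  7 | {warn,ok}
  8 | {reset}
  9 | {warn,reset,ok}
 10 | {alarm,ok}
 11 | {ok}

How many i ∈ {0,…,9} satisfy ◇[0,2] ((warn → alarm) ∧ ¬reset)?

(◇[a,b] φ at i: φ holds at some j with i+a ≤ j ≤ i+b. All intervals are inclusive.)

8

Evaluate at each i in [0,9]:
  i=0: ✓ (witness j=0)
  i=1: ✓ (witness j=2)
  i=2: ✓ (witness j=2)
  i=3: ✓ (witness j=5)
  i=4: ✓ (witness j=5)
  i=5: ✓ (witness j=5)
  i=6: ✗ (none in [6,8])
  i=7: ✗ (none in [7,9])
  i=8: ✓ (witness j=10)
  i=9: ✓ (witness j=10)
Positions where it holds: {0, 1, 2, 3, 4, 5, 8, 9} → 8.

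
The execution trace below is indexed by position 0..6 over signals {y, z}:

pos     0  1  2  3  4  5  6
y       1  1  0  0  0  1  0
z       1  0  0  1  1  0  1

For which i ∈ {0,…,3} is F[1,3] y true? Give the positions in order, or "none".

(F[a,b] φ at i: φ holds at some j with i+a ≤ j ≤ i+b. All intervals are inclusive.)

Evaluate at each i in [0,3]:
  i=0: ✓ (witness j=1)
  i=1: ✗ (none in [2,4])
  i=2: ✓ (witness j=5)
  i=3: ✓ (witness j=5)

0, 2, 3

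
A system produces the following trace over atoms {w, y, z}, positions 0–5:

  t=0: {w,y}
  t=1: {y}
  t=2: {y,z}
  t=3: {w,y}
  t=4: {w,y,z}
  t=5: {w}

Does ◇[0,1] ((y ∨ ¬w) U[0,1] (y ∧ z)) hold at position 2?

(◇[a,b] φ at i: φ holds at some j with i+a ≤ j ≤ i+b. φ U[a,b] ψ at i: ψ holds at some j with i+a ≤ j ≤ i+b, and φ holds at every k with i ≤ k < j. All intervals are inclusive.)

Yes

Check ((y ∨ ¬w) U[0,1] (y ∧ z)) at each j in [2,3]:
  j=2: holds
  j=3: holds
Found at j=2 → formula holds.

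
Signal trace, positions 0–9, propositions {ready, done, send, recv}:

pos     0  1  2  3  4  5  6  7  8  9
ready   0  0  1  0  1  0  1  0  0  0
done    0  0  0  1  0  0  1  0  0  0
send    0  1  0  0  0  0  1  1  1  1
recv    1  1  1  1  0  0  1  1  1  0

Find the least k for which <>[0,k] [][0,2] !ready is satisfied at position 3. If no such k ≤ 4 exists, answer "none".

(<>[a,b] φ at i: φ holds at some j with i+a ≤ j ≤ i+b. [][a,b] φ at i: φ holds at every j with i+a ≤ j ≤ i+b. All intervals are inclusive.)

Scan j = 3,4,… for [][0,2] !ready:
  j=3: fails
  j=4: fails
  j=5: fails
  j=6: fails
  j=7: holds
First hit at j=7, so smallest k = 7-3 = 4.

4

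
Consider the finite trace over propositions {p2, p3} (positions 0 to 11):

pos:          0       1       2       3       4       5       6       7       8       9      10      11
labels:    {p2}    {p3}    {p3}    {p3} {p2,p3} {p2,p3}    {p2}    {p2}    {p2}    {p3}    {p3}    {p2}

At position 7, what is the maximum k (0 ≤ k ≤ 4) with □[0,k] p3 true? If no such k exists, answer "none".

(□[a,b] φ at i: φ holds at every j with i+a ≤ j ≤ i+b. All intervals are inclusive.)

none

p3 must hold from j=7 onward; find where it first fails.
  j=7: fails → no k works.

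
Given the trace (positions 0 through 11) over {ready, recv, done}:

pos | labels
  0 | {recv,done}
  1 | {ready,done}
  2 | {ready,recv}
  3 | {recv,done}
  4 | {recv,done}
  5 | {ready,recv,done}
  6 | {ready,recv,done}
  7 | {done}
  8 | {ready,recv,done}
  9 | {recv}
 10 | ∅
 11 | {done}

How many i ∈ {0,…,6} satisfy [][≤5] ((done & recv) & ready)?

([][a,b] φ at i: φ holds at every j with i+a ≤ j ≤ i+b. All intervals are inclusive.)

0

Evaluate at each i in [0,6]:
  i=0: ✗ (fails at j=0)
  i=1: ✗ (fails at j=1)
  i=2: ✗ (fails at j=2)
  i=3: ✗ (fails at j=3)
  i=4: ✗ (fails at j=4)
  i=5: ✗ (fails at j=7)
  i=6: ✗ (fails at j=7)
Positions where it holds: {} → 0.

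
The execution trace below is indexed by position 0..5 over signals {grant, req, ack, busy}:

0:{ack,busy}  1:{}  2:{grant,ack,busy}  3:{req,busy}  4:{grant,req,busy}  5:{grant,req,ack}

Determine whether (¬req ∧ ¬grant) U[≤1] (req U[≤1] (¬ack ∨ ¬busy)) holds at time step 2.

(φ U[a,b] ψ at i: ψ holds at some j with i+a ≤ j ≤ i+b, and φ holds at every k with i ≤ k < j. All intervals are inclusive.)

Does not hold

Need some j in [2,3] with (req U[≤1] (¬ack ∨ ¬busy)), and (¬req ∧ ¬grant) at every k in [2,j-1].
  j=2: (req U[≤1] (¬ack ∨ ¬busy)) — fails.
  j=3: (req U[≤1] (¬ack ∨ ¬busy)) holds, but (¬req ∧ ¬grant) fails at k=2 → not this j.
No j in the window works → until fails.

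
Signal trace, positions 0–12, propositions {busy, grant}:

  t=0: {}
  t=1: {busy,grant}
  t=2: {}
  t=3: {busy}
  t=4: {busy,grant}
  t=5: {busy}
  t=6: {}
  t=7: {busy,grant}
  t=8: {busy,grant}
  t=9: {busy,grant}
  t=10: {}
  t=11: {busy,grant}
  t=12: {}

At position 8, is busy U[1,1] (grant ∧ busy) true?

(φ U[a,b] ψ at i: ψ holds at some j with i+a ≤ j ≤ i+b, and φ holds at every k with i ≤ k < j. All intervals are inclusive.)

Holds

Need some j in [9,9] with (grant ∧ busy), and busy at every k in [8,j-1].
  j=9: (grant ∧ busy) holds; busy holds at every k in [8,8] → satisfied.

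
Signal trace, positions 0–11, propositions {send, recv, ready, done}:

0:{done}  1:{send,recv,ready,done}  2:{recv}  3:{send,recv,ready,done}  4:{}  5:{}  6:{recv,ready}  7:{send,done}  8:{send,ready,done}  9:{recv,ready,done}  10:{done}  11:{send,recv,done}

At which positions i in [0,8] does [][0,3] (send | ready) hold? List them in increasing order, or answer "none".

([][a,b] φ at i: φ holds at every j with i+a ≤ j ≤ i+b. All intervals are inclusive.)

Evaluate at each i in [0,8]:
  i=0: ✗ (fails at j=0)
  i=1: ✗ (fails at j=2)
  i=2: ✗ (fails at j=2)
  i=3: ✗ (fails at j=4)
  i=4: ✗ (fails at j=4)
  i=5: ✗ (fails at j=5)
  i=6: ✓ (all of [6,9])
  i=7: ✗ (fails at j=10)
  i=8: ✗ (fails at j=10)

6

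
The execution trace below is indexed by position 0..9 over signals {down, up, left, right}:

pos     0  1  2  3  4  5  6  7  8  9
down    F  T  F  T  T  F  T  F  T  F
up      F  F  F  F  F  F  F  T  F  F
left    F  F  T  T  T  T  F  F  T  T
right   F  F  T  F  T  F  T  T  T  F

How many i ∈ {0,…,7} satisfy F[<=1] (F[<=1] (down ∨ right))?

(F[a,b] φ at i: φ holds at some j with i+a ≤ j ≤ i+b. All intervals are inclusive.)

Evaluate at each i in [0,7]:
  i=0: ✓ (witness j=0)
  i=1: ✓ (witness j=1)
  i=2: ✓ (witness j=2)
  i=3: ✓ (witness j=3)
  i=4: ✓ (witness j=4)
  i=5: ✓ (witness j=5)
  i=6: ✓ (witness j=6)
  i=7: ✓ (witness j=7)
Positions where it holds: {0, 1, 2, 3, 4, 5, 6, 7} → 8.

8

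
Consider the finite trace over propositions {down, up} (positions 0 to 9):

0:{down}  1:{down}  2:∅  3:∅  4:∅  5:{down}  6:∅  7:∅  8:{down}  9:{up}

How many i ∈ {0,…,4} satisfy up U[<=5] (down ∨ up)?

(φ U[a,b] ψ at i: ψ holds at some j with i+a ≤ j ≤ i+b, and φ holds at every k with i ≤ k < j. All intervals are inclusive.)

Evaluate at each i in [0,4]:
  i=0: ✓ (rhs at j=0)
  i=1: ✓ (rhs at j=1)
  i=2: ✗ (lhs fails at k=2 before rhs at j=5)
  i=3: ✗ (lhs fails at k=3 before rhs at j=5)
  i=4: ✗ (lhs fails at k=4 before rhs at j=5)
Positions where it holds: {0, 1} → 2.

2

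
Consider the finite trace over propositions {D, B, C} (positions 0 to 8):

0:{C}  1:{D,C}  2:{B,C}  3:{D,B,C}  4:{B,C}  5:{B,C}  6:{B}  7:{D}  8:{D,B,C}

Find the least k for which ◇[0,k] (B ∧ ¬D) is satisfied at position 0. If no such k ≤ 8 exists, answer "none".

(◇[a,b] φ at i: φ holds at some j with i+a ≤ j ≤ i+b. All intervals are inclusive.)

2

Scan j = 0,1,… for (B ∧ ¬D):
  j=0: fails
  j=1: fails
  j=2: holds
First hit at j=2, so smallest k = 2-0 = 2.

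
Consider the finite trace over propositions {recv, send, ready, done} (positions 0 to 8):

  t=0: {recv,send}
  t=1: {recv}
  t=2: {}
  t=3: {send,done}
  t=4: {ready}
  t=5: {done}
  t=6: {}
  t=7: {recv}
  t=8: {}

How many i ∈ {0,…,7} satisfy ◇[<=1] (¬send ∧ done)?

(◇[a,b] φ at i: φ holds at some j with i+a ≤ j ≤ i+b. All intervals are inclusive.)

Evaluate at each i in [0,7]:
  i=0: ✗ (none in [0,1])
  i=1: ✗ (none in [1,2])
  i=2: ✗ (none in [2,3])
  i=3: ✗ (none in [3,4])
  i=4: ✓ (witness j=5)
  i=5: ✓ (witness j=5)
  i=6: ✗ (none in [6,7])
  i=7: ✗ (none in [7,8])
Positions where it holds: {4, 5} → 2.

2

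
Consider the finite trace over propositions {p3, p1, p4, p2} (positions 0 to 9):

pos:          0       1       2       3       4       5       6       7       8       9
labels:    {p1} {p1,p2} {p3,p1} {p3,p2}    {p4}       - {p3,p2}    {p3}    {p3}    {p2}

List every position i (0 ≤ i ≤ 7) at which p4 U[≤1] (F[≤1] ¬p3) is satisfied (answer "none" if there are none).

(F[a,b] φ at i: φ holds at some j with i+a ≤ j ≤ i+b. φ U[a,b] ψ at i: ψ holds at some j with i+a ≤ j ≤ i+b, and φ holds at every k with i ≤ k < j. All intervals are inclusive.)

0, 1, 3, 4, 5

Evaluate at each i in [0,7]:
  i=0: ✓ (rhs at j=0)
  i=1: ✓ (rhs at j=1)
  i=2: ✗ (lhs fails at k=2 before rhs at j=3)
  i=3: ✓ (rhs at j=3)
  i=4: ✓ (rhs at j=4)
  i=5: ✓ (rhs at j=5)
  i=6: ✗ (no rhs in [6,7])
  i=7: ✗ (lhs fails at k=7 before rhs at j=8)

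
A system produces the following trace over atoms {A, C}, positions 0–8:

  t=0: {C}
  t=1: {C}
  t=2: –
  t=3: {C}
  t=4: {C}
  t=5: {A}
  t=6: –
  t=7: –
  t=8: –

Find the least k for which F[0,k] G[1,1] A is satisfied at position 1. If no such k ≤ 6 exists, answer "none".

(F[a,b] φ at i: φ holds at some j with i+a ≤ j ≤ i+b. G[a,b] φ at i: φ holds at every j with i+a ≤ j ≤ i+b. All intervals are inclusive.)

Scan j = 1,2,… for G[1,1] A:
  j=1: fails
  j=2: fails
  j=3: fails
  j=4: holds
First hit at j=4, so smallest k = 4-1 = 3.

3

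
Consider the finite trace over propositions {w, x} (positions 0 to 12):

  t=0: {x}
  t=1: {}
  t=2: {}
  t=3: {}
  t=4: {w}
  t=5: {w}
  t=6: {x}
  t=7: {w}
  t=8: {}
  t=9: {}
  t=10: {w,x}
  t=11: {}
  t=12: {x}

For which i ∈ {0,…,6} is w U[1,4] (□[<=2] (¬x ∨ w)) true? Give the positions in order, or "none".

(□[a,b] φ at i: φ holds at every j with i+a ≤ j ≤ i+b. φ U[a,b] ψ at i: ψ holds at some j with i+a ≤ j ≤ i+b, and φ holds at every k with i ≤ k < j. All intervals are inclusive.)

none

Evaluate at each i in [0,6]:
  i=0: ✗ (lhs fails at k=0 before rhs at j=1)
  i=1: ✗ (lhs fails at k=1 before rhs at j=2)
  i=2: ✗ (lhs fails at k=2 before rhs at j=3)
  i=3: ✗ (lhs fails at k=3 before rhs at j=7)
  i=4: ✗ (lhs fails at k=6 before rhs at j=7)
  i=5: ✗ (lhs fails at k=6 before rhs at j=7)
  i=6: ✗ (lhs fails at k=6 before rhs at j=7)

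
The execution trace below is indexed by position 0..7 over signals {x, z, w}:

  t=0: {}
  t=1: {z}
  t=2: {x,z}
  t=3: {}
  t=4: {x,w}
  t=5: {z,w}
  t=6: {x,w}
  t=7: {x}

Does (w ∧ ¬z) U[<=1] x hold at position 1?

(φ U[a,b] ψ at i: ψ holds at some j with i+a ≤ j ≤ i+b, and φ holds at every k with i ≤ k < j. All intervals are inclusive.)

No

Need some j in [1,2] with x, and (w ∧ ¬z) at every k in [1,j-1].
  j=1: x false.
  j=2: x holds, but (w ∧ ¬z) fails at k=1 → not this j.
No j in the window works → until fails.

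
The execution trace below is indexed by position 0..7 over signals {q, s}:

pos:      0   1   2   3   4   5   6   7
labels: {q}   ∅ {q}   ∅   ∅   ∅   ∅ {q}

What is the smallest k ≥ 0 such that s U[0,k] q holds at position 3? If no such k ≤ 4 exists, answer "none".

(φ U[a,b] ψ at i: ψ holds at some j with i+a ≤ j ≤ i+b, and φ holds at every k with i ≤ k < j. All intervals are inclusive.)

Need earliest j ≥ 3 with q, and s at every k in [3,j-1].
  j=3: rhs fails.
  j=4: rhs fails.
  j=5: rhs fails.
  j=6: rhs fails.
  j=7: rhs holds but lhs fails at k=3.
No witness within the range → none.

none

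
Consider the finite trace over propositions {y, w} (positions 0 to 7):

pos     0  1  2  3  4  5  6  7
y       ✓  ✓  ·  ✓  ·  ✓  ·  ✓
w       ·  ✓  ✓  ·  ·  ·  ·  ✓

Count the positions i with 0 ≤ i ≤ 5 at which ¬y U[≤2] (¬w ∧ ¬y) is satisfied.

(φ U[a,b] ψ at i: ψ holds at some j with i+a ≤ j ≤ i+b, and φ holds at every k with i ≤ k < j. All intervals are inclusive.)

1

Evaluate at each i in [0,5]:
  i=0: ✗ (no rhs in [0,2])
  i=1: ✗ (no rhs in [1,3])
  i=2: ✗ (lhs fails at k=3 before rhs at j=4)
  i=3: ✗ (lhs fails at k=3 before rhs at j=4)
  i=4: ✓ (rhs at j=4)
  i=5: ✗ (lhs fails at k=5 before rhs at j=6)
Positions where it holds: {4} → 1.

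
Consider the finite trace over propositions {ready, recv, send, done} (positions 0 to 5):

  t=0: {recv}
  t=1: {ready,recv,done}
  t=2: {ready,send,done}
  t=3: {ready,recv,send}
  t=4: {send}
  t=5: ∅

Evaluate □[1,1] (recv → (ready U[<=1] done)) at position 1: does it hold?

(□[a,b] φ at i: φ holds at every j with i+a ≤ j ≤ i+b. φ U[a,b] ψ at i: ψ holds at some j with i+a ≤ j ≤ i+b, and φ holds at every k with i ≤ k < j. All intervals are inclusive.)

Yes

Check (recv → (ready U[<=1] done)) at every j in [2,2]:
  j=2: antecedent false → ✓
All positions satisfy it → formula holds.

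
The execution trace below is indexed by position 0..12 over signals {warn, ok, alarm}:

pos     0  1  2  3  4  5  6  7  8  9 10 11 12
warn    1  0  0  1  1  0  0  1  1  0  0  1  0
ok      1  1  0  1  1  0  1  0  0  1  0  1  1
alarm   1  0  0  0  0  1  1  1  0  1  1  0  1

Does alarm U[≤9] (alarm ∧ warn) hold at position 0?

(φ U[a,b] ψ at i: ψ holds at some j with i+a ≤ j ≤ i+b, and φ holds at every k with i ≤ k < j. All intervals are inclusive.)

Need some j in [0,9] with (alarm ∧ warn), and alarm at every k in [0,j-1].
  j=0: (alarm ∧ warn) holds; no prefix to check → satisfied.

True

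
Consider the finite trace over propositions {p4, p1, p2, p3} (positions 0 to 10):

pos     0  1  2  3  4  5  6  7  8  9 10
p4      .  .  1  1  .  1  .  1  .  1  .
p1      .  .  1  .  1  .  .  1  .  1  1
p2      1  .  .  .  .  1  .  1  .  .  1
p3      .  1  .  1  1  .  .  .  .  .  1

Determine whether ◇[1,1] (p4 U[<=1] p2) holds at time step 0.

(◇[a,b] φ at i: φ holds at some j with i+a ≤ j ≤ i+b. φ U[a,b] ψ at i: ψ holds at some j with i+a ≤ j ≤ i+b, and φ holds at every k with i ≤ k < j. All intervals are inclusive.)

Check (p4 U[<=1] p2) at each j in [1,1]:
  j=1: fails
No position in the window satisfies it → formula fails.

No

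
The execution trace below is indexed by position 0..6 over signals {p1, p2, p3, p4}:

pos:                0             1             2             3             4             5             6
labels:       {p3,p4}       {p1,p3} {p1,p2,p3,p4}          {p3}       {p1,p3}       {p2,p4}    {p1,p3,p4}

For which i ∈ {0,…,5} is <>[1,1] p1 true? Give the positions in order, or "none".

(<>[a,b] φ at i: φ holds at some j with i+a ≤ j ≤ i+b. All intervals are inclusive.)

0, 1, 3, 5

Evaluate at each i in [0,5]:
  i=0: ✓ (witness j=1)
  i=1: ✓ (witness j=2)
  i=2: ✗ (none in [3,3])
  i=3: ✓ (witness j=4)
  i=4: ✗ (none in [5,5])
  i=5: ✓ (witness j=6)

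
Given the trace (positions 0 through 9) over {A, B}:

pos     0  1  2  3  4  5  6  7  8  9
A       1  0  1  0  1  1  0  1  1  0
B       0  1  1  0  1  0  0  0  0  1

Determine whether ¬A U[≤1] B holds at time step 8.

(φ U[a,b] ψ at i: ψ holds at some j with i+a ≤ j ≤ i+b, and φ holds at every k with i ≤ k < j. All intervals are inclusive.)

False

Need some j in [8,9] with B, and ¬A at every k in [8,j-1].
  j=8: B false.
  j=9: B holds, but ¬A fails at k=8 → not this j.
No j in the window works → until fails.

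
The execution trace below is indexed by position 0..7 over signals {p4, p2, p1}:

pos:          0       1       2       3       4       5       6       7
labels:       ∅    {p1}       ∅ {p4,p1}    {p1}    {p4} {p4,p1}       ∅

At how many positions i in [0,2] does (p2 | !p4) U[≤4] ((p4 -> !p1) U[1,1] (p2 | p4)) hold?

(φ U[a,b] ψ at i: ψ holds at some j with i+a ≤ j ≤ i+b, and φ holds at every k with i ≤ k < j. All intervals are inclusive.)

3

Evaluate at each i in [0,2]:
  i=0: ✓ (rhs at j=2; lhs holds on [0,1])
  i=1: ✓ (rhs at j=2; lhs holds on [1,1])
  i=2: ✓ (rhs at j=2)
Positions where it holds: {0, 1, 2} → 3.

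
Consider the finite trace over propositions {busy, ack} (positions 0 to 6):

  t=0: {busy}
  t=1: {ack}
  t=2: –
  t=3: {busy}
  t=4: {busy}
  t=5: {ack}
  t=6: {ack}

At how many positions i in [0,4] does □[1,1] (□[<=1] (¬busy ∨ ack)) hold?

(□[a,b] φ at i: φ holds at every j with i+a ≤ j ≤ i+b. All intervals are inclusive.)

Evaluate at each i in [0,4]:
  i=0: ✓ (all of [1,1])
  i=1: ✗ (fails at j=2)
  i=2: ✗ (fails at j=3)
  i=3: ✗ (fails at j=4)
  i=4: ✓ (all of [5,5])
Positions where it holds: {0, 4} → 2.

2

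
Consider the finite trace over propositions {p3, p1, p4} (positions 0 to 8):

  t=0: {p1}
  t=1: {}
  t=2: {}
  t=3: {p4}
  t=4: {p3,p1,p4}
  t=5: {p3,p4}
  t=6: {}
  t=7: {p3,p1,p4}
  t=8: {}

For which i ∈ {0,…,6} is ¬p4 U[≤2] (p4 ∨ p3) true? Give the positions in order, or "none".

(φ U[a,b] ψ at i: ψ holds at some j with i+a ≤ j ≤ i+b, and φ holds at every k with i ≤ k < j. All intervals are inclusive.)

1, 2, 3, 4, 5, 6

Evaluate at each i in [0,6]:
  i=0: ✗ (no rhs in [0,2])
  i=1: ✓ (rhs at j=3; lhs holds on [1,2])
  i=2: ✓ (rhs at j=3; lhs holds on [2,2])
  i=3: ✓ (rhs at j=3)
  i=4: ✓ (rhs at j=4)
  i=5: ✓ (rhs at j=5)
  i=6: ✓ (rhs at j=7; lhs holds on [6,6])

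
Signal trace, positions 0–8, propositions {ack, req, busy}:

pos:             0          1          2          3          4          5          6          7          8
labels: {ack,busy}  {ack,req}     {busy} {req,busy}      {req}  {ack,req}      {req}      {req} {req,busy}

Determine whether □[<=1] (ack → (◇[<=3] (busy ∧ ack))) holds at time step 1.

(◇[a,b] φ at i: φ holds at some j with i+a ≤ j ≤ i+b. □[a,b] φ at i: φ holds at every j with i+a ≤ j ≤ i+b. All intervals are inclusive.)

False

Check (ack → (◇[<=3] (busy ∧ ack))) at every j in [1,2]:
  j=1: antecedent true; consequent fails (none in [1,4]) → ✗
  j=2: antecedent false → ✓
Fails at j=1 → formula fails.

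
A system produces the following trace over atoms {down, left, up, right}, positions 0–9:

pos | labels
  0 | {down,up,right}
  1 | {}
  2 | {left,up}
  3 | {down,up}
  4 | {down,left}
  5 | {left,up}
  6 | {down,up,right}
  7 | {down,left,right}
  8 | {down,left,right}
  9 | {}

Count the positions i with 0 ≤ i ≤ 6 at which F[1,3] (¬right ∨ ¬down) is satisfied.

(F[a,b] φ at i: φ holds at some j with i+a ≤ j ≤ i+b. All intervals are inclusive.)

6

Evaluate at each i in [0,6]:
  i=0: ✓ (witness j=1)
  i=1: ✓ (witness j=2)
  i=2: ✓ (witness j=3)
  i=3: ✓ (witness j=4)
  i=4: ✓ (witness j=5)
  i=5: ✗ (none in [6,8])
  i=6: ✓ (witness j=9)
Positions where it holds: {0, 1, 2, 3, 4, 6} → 6.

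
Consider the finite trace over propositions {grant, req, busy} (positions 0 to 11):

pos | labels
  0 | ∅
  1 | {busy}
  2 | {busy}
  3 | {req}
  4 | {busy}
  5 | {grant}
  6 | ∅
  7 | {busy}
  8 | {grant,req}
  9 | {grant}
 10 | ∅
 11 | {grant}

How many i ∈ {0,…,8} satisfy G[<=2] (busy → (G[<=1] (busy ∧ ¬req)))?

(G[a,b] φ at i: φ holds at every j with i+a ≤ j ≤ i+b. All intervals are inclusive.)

1

Evaluate at each i in [0,8]:
  i=0: ✗ (fails at j=2)
  i=1: ✗ (fails at j=2)
  i=2: ✗ (fails at j=2)
  i=3: ✗ (fails at j=4)
  i=4: ✗ (fails at j=4)
  i=5: ✗ (fails at j=7)
  i=6: ✗ (fails at j=7)
  i=7: ✗ (fails at j=7)
  i=8: ✓ (all of [8,10])
Positions where it holds: {8} → 1.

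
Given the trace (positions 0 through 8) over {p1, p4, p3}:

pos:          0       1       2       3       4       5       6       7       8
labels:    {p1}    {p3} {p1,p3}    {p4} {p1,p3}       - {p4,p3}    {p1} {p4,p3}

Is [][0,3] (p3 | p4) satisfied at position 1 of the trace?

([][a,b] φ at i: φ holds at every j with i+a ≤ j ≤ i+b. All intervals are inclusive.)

Check (p3 | p4) at every j in [1,4]:
  j=1: true
  j=2: true
  j=3: true
  j=4: true
All positions satisfy it → formula holds.

True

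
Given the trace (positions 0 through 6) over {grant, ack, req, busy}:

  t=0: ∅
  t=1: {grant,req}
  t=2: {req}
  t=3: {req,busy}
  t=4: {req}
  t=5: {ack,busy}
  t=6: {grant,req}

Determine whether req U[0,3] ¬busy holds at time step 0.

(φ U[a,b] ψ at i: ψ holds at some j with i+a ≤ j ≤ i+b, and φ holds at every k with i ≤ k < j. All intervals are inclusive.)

Need some j in [0,3] with ¬busy, and req at every k in [0,j-1].
  j=0: ¬busy holds; no prefix to check → satisfied.

Yes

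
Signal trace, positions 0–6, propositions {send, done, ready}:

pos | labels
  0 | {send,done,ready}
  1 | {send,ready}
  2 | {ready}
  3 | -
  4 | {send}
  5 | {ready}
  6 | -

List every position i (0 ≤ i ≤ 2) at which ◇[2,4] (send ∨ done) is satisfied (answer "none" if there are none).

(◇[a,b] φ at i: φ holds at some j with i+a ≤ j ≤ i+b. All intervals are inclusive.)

0, 1, 2

Evaluate at each i in [0,2]:
  i=0: ✓ (witness j=4)
  i=1: ✓ (witness j=4)
  i=2: ✓ (witness j=4)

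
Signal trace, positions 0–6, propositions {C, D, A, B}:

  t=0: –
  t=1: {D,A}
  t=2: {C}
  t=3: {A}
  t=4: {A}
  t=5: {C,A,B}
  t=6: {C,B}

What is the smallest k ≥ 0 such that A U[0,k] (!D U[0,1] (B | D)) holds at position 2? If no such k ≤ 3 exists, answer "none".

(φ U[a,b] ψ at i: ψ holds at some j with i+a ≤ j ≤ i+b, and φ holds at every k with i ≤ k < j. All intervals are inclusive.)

Need earliest j ≥ 2 with (!D U[0,1] (B | D)), and A at every k in [2,j-1].
  j=2: rhs fails.
  j=3: rhs fails.
  j=4: rhs holds but lhs fails at k=2.
  j=5: rhs holds but lhs fails at k=2.
No witness within the range → none.

none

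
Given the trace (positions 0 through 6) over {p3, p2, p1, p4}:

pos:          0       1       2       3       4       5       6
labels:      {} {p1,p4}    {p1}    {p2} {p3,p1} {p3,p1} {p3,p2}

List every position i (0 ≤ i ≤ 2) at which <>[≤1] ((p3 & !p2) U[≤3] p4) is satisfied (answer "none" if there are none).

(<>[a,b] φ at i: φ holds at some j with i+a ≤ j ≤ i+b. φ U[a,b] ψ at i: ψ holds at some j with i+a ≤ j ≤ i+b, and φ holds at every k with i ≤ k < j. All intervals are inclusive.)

0, 1

Evaluate at each i in [0,2]:
  i=0: ✓ (witness j=1)
  i=1: ✓ (witness j=1)
  i=2: ✗ (none in [2,3])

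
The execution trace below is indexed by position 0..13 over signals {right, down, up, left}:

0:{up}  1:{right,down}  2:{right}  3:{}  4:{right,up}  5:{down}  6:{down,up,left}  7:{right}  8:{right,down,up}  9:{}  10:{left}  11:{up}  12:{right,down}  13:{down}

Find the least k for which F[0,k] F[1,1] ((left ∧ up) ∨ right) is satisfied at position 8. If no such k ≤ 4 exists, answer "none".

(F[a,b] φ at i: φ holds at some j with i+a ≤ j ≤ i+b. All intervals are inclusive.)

Scan j = 8,9,… for F[1,1] ((left ∧ up) ∨ right):
  j=8: fails
  j=9: fails
  j=10: fails
  j=11: holds
First hit at j=11, so smallest k = 11-8 = 3.

3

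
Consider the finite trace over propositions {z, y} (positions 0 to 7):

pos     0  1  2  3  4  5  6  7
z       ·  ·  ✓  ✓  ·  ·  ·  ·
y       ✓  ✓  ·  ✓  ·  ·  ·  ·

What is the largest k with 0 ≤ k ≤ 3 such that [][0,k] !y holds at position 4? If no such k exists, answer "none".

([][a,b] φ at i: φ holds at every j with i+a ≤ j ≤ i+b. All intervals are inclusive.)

3

!y must hold from j=4 onward; find where it first fails.
  j=4: holds
  j=5: holds
  j=6: holds
  j=7: holds
Holds through j=7; largest k = 3.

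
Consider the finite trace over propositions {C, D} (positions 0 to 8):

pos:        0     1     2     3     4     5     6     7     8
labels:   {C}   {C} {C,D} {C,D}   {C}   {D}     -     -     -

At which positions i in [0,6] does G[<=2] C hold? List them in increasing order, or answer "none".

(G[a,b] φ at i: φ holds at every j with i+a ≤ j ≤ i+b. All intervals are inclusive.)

Evaluate at each i in [0,6]:
  i=0: ✓ (all of [0,2])
  i=1: ✓ (all of [1,3])
  i=2: ✓ (all of [2,4])
  i=3: ✗ (fails at j=5)
  i=4: ✗ (fails at j=5)
  i=5: ✗ (fails at j=5)
  i=6: ✗ (fails at j=6)

0, 1, 2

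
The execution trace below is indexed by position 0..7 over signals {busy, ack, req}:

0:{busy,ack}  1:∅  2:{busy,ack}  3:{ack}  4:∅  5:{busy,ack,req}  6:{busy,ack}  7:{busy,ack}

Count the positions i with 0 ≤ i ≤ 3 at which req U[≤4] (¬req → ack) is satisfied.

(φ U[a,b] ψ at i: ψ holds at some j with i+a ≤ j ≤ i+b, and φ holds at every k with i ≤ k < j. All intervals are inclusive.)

3

Evaluate at each i in [0,3]:
  i=0: ✓ (rhs at j=0)
  i=1: ✗ (lhs fails at k=1 before rhs at j=2)
  i=2: ✓ (rhs at j=2)
  i=3: ✓ (rhs at j=3)
Positions where it holds: {0, 2, 3} → 3.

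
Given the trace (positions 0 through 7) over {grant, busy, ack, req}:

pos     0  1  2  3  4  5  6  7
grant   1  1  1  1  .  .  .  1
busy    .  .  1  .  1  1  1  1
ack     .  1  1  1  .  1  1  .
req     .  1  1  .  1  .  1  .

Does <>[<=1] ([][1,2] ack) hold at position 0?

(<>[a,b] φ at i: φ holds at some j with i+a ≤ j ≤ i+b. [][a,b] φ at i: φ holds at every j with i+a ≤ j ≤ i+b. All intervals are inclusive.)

Check [][1,2] ack at each j in [0,1]:
  j=0: holds on [1,2]
  j=1: holds on [2,3]
Found at j=0 → formula holds.

True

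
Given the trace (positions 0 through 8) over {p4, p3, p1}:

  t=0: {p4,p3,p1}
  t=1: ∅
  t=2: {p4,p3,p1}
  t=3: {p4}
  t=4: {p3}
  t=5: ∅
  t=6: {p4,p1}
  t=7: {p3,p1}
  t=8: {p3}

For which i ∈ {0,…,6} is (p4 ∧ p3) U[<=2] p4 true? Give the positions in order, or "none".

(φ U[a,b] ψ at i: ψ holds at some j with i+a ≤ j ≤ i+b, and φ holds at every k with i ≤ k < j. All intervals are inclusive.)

0, 2, 3, 6

Evaluate at each i in [0,6]:
  i=0: ✓ (rhs at j=0)
  i=1: ✗ (lhs fails at k=1 before rhs at j=2)
  i=2: ✓ (rhs at j=2)
  i=3: ✓ (rhs at j=3)
  i=4: ✗ (lhs fails at k=4 before rhs at j=6)
  i=5: ✗ (lhs fails at k=5 before rhs at j=6)
  i=6: ✓ (rhs at j=6)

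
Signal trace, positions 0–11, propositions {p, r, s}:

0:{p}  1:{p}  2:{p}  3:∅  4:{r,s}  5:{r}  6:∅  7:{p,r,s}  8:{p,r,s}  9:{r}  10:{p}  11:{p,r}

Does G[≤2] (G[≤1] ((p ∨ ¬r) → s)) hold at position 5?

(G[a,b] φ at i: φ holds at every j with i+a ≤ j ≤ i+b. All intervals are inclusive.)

Check G[≤1] ((p ∨ ¬r) → s) at every j in [5,7]:
  j=5: fails at 6
  j=6: fails at 6
  j=7: holds on [7,8]
Fails at j=5 → formula fails.

No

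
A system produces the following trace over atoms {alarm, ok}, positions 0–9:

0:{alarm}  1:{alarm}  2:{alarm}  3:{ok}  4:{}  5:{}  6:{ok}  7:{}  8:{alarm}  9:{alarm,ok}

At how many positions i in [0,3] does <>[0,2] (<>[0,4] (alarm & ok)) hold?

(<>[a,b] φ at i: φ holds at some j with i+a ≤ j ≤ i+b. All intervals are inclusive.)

Evaluate at each i in [0,3]:
  i=0: ✗ (none in [0,2])
  i=1: ✗ (none in [1,3])
  i=2: ✗ (none in [2,4])
  i=3: ✓ (witness j=5)
Positions where it holds: {3} → 1.

1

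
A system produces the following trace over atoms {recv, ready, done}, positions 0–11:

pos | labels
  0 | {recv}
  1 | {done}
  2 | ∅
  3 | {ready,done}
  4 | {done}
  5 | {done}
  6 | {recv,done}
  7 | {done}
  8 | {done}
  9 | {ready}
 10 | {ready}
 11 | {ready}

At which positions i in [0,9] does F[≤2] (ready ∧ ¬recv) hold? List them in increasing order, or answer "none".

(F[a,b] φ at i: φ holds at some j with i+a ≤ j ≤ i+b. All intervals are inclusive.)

Evaluate at each i in [0,9]:
  i=0: ✗ (none in [0,2])
  i=1: ✓ (witness j=3)
  i=2: ✓ (witness j=3)
  i=3: ✓ (witness j=3)
  i=4: ✗ (none in [4,6])
  i=5: ✗ (none in [5,7])
  i=6: ✗ (none in [6,8])
  i=7: ✓ (witness j=9)
  i=8: ✓ (witness j=9)
  i=9: ✓ (witness j=9)

1, 2, 3, 7, 8, 9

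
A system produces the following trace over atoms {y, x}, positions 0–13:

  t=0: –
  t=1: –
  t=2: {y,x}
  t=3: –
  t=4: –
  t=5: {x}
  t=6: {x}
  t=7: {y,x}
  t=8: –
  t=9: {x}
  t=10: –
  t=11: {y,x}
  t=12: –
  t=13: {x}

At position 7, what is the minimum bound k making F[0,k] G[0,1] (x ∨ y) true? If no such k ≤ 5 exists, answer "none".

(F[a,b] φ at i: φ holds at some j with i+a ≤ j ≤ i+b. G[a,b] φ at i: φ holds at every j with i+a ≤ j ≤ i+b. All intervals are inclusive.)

Scan j = 7,8,… for G[0,1] (x ∨ y):
  j=7: fails
  j=8: fails
  j=9: fails
  j=10: fails
  j=11: fails
  j=12: fails
No j in [7,12] satisfies it → none.

none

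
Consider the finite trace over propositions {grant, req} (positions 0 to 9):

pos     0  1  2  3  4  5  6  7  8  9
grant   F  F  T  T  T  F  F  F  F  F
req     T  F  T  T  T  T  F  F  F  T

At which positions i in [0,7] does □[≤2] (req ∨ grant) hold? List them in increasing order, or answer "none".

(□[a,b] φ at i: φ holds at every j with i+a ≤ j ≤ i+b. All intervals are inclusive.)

2, 3

Evaluate at each i in [0,7]:
  i=0: ✗ (fails at j=1)
  i=1: ✗ (fails at j=1)
  i=2: ✓ (all of [2,4])
  i=3: ✓ (all of [3,5])
  i=4: ✗ (fails at j=6)
  i=5: ✗ (fails at j=6)
  i=6: ✗ (fails at j=6)
  i=7: ✗ (fails at j=7)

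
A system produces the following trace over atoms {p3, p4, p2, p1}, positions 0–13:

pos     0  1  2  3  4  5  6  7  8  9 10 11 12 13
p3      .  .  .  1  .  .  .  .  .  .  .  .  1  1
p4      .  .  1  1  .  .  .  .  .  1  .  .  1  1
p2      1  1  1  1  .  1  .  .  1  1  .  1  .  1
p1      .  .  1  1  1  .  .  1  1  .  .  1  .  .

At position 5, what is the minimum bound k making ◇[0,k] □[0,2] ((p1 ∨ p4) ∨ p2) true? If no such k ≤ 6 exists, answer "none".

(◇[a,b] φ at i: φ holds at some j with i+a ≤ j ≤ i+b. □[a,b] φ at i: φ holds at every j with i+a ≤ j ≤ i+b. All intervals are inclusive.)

2

Scan j = 5,6,… for □[0,2] ((p1 ∨ p4) ∨ p2):
  j=5: fails
  j=6: fails
  j=7: holds
First hit at j=7, so smallest k = 7-5 = 2.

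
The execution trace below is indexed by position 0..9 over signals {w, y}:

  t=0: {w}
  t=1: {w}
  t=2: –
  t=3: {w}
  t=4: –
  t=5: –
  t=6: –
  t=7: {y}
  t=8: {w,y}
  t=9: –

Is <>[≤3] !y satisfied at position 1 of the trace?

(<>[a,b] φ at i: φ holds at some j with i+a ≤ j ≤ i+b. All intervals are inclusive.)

Holds

Check !y at each j in [1,4]:
  j=1: true
  j=2: true
  j=3: true
  j=4: true
Found at j=1 → formula holds.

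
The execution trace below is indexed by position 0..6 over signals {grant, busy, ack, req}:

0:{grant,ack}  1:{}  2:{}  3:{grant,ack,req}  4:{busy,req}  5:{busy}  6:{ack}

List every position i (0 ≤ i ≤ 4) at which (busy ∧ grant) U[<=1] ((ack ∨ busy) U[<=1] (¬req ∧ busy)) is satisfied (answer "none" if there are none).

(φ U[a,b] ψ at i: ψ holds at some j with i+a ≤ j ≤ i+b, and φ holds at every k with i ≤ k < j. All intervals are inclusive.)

4

Evaluate at each i in [0,4]:
  i=0: ✗ (no rhs in [0,1])
  i=1: ✗ (no rhs in [1,2])
  i=2: ✗ (no rhs in [2,3])
  i=3: ✗ (lhs fails at k=3 before rhs at j=4)
  i=4: ✓ (rhs at j=4)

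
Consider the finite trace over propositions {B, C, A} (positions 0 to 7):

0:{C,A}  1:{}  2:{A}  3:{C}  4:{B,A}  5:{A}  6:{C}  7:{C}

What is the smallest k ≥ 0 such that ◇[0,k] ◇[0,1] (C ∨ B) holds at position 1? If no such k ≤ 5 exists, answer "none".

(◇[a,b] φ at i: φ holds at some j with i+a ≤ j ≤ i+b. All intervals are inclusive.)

Scan j = 1,2,… for ◇[0,1] (C ∨ B):
  j=1: fails
  j=2: holds
First hit at j=2, so smallest k = 2-1 = 1.

1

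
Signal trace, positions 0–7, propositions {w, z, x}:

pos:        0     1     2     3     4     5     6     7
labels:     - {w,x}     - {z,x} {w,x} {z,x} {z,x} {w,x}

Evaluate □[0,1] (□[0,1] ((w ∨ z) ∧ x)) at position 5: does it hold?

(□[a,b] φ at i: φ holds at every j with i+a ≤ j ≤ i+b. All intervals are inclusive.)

Holds

Check □[0,1] ((w ∨ z) ∧ x) at every j in [5,6]:
  j=5: holds on [5,6]
  j=6: holds on [6,7]
All positions satisfy it → formula holds.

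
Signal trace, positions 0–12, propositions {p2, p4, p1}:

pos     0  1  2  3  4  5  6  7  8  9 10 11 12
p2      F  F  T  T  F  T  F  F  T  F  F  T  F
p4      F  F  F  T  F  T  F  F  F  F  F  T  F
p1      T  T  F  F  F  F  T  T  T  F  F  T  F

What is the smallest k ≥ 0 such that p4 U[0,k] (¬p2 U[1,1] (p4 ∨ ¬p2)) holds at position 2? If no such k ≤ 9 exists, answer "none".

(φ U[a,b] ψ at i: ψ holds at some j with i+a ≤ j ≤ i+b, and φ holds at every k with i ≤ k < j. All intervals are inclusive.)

none

Need earliest j ≥ 2 with (¬p2 U[1,1] (p4 ∨ ¬p2)), and p4 at every k in [2,j-1].
  j=2: rhs fails.
  j=3: rhs fails.
  j=4: rhs holds but lhs fails at k=2.
  j=5: rhs fails.
  j=6: rhs holds but lhs fails at k=2.
  j=7: rhs fails.
  j=8: rhs fails.
  j=9: rhs holds but lhs fails at k=2.
  j=10: rhs holds but lhs fails at k=2.
  j=11: rhs fails.
No witness within the range → none.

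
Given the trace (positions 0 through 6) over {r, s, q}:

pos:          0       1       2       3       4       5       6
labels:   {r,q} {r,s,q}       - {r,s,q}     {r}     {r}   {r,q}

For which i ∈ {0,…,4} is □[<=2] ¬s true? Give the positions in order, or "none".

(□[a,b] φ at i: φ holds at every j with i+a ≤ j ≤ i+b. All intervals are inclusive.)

4

Evaluate at each i in [0,4]:
  i=0: ✗ (fails at j=1)
  i=1: ✗ (fails at j=1)
  i=2: ✗ (fails at j=3)
  i=3: ✗ (fails at j=3)
  i=4: ✓ (all of [4,6])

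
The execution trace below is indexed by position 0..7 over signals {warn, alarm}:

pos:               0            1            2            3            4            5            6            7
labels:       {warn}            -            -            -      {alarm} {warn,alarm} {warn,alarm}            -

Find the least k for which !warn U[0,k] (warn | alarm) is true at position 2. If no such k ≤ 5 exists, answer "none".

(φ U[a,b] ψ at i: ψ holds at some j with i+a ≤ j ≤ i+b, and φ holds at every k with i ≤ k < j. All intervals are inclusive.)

Need earliest j ≥ 2 with (warn | alarm), and !warn at every k in [2,j-1].
  j=2: rhs fails.
  j=3: rhs fails.
  j=4: rhs holds; lhs holds on [2,3]. k = 2.

2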